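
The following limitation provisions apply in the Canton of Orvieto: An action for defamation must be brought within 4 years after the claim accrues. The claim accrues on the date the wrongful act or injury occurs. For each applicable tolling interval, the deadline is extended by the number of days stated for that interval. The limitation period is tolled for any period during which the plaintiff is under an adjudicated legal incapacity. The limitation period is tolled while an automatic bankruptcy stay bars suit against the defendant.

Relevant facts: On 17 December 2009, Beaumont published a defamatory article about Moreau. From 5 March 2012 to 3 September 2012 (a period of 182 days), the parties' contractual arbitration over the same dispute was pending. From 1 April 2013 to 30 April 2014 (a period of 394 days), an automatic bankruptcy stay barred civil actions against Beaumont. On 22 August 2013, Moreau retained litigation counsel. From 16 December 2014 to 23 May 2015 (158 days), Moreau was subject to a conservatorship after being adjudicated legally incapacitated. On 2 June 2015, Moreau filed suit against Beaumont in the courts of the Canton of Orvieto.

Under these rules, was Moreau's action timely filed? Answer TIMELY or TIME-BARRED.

TIMELY

The claim accrued on 17 December 2009, the date of the act.
4 years from 17 December 2009 is 17 December 2013.
The period was tolled for 394 days by the automatic bankruptcy stay (1 April 2013 to 30 April 2014), pushing the deadline to 15 January 2015.
The period was tolled for 158 days by the plaintiff's legal incapacity (16 December 2014 to 23 May 2015), pushing the deadline to 22 June 2015.
No stated provision tolls the period for a pending arbitration, so the interval from 5 March 2012 to 3 September 2012 has no effect on the deadline.
Nothing else in the chronology tolls or restarts the period.
Moreau filed on 2 June 2015, before the 22 June 2015 deadline, so the action is timely.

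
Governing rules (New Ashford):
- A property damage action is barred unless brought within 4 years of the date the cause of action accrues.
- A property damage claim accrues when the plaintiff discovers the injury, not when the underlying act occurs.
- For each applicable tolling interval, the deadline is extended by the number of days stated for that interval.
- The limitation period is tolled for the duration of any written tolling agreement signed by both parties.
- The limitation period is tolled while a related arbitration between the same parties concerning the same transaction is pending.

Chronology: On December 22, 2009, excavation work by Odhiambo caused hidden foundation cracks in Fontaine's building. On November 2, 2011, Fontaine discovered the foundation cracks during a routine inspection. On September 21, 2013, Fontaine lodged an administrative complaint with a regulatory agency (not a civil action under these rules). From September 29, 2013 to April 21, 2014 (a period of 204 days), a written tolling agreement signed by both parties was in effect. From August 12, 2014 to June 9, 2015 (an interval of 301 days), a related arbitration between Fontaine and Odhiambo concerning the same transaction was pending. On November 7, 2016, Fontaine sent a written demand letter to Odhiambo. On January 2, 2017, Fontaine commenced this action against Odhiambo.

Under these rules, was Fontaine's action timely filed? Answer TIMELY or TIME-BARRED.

TIMELY

Under the discovery rule, the claim accrued on November 2, 2011, when Fontaine discovered the injury — not on the December 22, 2009 date of the underlying act.
4 years from November 2, 2011 is November 2, 2015.
Because the written tolling agreement ran from September 29, 2013 to April 21, 2014, the deadline is extended by 204 days to May 24, 2016.
The pending related arbitration from August 12, 2014 to June 9, 2015 tolled the period for 301 days, extending the deadline to March 21, 2017.
The other events in the timeline have no effect on the limitation period under the stated rules.
Filing on January 2, 2017 beat the March 21, 2017 deadline — the action is timely.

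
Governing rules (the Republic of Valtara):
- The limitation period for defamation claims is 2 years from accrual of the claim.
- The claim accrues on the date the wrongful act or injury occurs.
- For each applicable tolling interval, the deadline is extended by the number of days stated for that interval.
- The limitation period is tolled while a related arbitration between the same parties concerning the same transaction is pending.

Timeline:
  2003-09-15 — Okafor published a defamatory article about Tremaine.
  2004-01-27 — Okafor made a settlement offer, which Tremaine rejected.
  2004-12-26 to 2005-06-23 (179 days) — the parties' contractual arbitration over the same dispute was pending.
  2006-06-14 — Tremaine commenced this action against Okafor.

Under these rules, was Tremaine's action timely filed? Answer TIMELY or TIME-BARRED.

The limitation period began to run on 2003-09-15.
2 years from 2003-09-15 is 2005-09-15.
The period was tolled for 179 days by the pending related arbitration (2004-12-26 to 2005-06-23), pushing the deadline to 2006-03-13.
None of the other events listed affects the running of the period under the stated rules.
Filing on 2006-06-14 missed the 2006-03-13 deadline — the action is time-barred.

TIME-BARRED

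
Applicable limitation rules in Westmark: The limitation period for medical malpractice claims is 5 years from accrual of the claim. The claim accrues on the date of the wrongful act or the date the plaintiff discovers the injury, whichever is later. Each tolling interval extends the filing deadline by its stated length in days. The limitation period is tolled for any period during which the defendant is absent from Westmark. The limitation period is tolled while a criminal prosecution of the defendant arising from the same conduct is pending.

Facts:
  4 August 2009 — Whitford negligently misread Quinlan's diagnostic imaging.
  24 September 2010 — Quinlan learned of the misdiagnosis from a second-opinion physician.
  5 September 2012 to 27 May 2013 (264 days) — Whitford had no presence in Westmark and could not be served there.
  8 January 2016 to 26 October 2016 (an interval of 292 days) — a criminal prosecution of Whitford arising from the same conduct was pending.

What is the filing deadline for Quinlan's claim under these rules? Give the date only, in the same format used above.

Because discovery on 24 September 2010 post-dates the 4 August 2009 act, accrual under the later-of rule falls on 24 September 2010.
Adding the 5 years base period to 24 September 2010 gives a deadline of 24 September 2015, before any tolling.
The period was tolled for 264 days by the defendant's absence from the jurisdiction (5 September 2012 to 27 May 2013), pushing the deadline to 14 June 2016.
The period was tolled for 292 days by the pending criminal prosecution (8 January 2016 to 26 October 2016), pushing the deadline to 2 April 2017.

2 April 2017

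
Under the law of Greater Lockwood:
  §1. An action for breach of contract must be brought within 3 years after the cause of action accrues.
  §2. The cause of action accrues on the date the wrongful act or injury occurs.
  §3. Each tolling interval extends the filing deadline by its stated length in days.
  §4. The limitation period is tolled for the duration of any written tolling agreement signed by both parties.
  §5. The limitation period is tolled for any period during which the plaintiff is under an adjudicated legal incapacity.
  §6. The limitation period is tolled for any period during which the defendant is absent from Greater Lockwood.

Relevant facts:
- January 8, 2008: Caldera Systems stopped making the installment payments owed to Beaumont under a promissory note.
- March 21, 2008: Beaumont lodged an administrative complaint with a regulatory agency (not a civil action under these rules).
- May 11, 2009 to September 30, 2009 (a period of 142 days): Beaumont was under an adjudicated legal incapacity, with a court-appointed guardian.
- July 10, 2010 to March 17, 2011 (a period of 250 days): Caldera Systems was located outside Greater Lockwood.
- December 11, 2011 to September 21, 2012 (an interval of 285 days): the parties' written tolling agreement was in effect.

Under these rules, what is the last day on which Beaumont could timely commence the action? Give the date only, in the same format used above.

The limitation period began to run on January 8, 2008.
The untolled deadline — 3 years after January 8, 2008 — is January 8, 2011.
The plaintiff's legal incapacity from May 11, 2009 to September 30, 2009 tolled the period for 142 days, extending the deadline to May 30, 2011.
Because the defendant's absence from the jurisdiction ran from July 10, 2010 to March 17, 2011, the deadline is extended by 250 days to February 4, 2012.
The period was tolled for 285 days by the written tolling agreement (December 11, 2011 to September 21, 2012), pushing the deadline to November 15, 2012.
Nothing else in the chronology tolls or restarts the period.

November 15, 2012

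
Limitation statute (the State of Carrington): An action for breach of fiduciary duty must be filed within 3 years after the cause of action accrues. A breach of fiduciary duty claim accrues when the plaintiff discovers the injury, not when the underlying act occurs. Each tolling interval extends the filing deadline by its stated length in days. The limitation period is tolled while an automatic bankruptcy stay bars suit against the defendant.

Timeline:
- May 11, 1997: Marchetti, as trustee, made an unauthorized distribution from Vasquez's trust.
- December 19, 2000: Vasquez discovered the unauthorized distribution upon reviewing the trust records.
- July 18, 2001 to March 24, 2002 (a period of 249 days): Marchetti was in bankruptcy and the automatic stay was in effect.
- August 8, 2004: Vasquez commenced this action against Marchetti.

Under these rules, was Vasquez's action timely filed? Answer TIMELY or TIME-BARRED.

TIMELY

The claim did not accrue until Vasquez discovered the injury on December 19, 2000; the May 11, 1997 act date does not start the clock under the stated rule.
Adding the 3 years base period to December 19, 2000 gives a deadline of December 19, 2003, before any tolling.
The automatic bankruptcy stay from July 18, 2001 to March 24, 2002 tolled the period for 249 days, extending the deadline to August 24, 2004.
Vasquez filed on August 8, 2004, before the August 24, 2004 deadline, so the action is timely.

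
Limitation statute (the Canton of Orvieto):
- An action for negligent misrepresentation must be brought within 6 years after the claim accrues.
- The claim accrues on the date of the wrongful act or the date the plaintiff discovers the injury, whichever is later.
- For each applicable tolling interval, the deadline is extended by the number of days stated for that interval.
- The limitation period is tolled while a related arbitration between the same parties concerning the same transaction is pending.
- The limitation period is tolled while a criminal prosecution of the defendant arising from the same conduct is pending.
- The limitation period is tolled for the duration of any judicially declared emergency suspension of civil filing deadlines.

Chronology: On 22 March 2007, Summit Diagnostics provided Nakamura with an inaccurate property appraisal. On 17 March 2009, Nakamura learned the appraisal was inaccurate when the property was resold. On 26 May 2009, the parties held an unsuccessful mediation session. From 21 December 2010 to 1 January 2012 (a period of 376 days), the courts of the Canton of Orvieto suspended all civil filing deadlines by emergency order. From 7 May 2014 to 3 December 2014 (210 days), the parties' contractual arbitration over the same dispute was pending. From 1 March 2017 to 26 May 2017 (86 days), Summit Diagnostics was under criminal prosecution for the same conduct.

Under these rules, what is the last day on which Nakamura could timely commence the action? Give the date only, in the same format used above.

23 October 2016

Because discovery on 17 March 2009 post-dates the 22 March 2007 act, accrual under the later-of rule falls on 17 March 2009.
6 years from 17 March 2009 is 17 March 2015.
Because the emergency suspension of filing deadlines ran from 21 December 2010 to 1 January 2012, the deadline is extended by 376 days to 27 March 2016.
Because the pending related arbitration ran from 7 May 2014 to 3 December 2014, the deadline is extended by 210 days to 23 October 2016.
The pending criminal prosecution starting 1 March 2017 came too late — the period had run on 23 October 2016 — and so does not extend the deadline.
None of the other events listed affects the running of the period under the stated rules.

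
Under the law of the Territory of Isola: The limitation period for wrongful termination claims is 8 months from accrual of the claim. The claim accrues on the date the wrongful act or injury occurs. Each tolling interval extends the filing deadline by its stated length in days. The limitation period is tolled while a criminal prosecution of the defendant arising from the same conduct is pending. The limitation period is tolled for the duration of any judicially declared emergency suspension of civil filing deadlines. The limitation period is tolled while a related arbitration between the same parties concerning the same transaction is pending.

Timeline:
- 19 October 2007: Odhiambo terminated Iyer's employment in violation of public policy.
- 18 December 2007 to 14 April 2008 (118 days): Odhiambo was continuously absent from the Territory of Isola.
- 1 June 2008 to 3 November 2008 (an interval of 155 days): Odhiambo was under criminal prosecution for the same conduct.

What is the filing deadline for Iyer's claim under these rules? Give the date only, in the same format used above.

21 November 2008

The claim accrued on 19 October 2007, when the wrongful act occurred.
The untolled deadline — 8 months after 19 October 2007 — is 19 June 2008.
The period was tolled for 155 days by the pending criminal prosecution (1 June 2008 to 3 November 2008), pushing the deadline to 21 November 2008.
The defendant's absence from the jurisdiction from 18 December 2007 to 14 April 2008 does not toll the period, because no stated rule makes the defendant's absence a tolling event.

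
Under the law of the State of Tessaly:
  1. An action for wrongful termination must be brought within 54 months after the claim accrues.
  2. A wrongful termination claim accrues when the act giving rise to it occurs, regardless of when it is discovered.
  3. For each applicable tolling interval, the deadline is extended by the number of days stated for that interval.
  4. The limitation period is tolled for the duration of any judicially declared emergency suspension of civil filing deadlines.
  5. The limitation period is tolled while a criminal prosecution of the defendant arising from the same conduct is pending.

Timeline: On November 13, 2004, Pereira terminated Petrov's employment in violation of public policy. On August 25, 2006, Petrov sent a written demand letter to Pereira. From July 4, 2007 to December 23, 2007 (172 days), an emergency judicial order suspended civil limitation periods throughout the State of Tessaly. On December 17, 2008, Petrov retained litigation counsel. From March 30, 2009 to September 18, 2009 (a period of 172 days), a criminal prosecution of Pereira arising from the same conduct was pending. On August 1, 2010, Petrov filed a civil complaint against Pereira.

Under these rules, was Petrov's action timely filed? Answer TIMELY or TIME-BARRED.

TIME-BARRED

The claim accrued on November 13, 2004, the date of the act.
The untolled deadline — 54 months after November 13, 2004 — is May 13, 2009.
Because the emergency suspension of filing deadlines ran from July 4, 2007 to December 23, 2007, the deadline is extended by 172 days to November 1, 2009.
The pending criminal prosecution from March 30, 2009 to September 18, 2009 tolled the period for 172 days, extending the deadline to April 22, 2010.
Nothing else in the chronology tolls or restarts the period.
Filing on August 1, 2010 missed the April 22, 2010 deadline — the action is time-barred.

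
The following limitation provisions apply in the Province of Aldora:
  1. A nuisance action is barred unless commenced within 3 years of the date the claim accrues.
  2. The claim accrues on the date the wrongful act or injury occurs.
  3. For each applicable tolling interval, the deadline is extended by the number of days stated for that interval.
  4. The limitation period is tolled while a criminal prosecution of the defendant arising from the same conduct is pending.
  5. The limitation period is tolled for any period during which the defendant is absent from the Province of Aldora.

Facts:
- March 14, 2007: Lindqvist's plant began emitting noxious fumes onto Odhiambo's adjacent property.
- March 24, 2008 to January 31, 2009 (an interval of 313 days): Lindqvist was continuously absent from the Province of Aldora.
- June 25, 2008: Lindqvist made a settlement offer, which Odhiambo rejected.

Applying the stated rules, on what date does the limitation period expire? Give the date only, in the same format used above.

January 21, 2011

The claim accrued on March 14, 2007, when the wrongful act occurred.
Adding the 3 years base period to March 14, 2007 gives a deadline of March 14, 2010, before any tolling.
The defendant's absence from the jurisdiction from March 24, 2008 to January 31, 2009 tolled the period for 313 days, extending the deadline to January 21, 2011.
The other events in the timeline have no effect on the limitation period under the stated rules.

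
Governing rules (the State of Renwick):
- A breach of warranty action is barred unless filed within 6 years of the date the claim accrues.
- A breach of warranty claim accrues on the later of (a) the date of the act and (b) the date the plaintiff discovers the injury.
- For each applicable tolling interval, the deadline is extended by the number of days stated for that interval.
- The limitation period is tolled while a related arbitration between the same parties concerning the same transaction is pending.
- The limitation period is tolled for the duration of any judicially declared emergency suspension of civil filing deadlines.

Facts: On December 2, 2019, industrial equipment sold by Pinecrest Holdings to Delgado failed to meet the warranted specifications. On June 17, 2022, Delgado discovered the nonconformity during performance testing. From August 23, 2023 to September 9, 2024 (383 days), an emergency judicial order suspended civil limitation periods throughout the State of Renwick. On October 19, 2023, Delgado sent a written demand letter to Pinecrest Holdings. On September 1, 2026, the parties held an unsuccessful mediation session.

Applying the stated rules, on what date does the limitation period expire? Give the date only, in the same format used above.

Because discovery on June 17, 2022 post-dates the December 2, 2019 act, accrual under the later-of rule falls on June 17, 2022.
6 years from June 17, 2022 is June 17, 2028.
The emergency suspension of filing deadlines from August 23, 2023 to September 9, 2024 tolled the period for 383 days, extending the deadline to July 5, 2029.
Nothing else in the chronology tolls or restarts the period.

July 5, 2029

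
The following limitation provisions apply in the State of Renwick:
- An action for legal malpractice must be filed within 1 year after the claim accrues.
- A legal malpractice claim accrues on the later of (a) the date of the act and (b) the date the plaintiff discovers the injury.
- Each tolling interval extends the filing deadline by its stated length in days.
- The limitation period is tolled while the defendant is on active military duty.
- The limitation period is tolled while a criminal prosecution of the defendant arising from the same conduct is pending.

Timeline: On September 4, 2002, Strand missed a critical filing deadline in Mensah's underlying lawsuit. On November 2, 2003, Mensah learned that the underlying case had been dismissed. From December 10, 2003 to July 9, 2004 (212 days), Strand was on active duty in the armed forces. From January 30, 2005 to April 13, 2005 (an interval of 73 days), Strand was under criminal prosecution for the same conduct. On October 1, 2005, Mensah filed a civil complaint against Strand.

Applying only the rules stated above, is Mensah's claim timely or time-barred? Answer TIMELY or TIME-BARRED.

The claim accrued on November 2, 2003 — the later of the September 4, 2002 act and the November 2, 2003 discovery.
Adding the 1 year base period to November 2, 2003 gives a deadline of November 2, 2004, before any tolling.
The defendant's active military service from December 10, 2003 to July 9, 2004 tolled the period for 212 days, extending the deadline to June 2, 2005.
The pending criminal prosecution from January 30, 2005 to April 13, 2005 tolled the period for 73 days, extending the deadline to August 14, 2005.
The October 1, 2005 filing falls after the August 14, 2005 deadline; the claim is time-barred.

TIME-BARRED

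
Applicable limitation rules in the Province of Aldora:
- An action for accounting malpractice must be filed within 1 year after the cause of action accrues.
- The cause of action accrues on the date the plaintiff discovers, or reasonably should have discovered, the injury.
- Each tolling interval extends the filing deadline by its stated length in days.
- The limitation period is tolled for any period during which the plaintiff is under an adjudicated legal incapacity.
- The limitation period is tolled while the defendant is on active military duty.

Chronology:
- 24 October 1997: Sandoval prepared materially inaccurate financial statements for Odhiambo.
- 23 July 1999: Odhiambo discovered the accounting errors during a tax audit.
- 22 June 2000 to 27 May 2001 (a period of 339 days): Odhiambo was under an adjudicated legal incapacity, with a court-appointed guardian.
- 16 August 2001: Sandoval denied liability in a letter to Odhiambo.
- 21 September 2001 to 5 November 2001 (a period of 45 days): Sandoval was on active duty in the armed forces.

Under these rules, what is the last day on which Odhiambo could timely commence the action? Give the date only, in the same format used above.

27 June 2001

The claim did not accrue until Odhiambo discovered the injury on 23 July 1999; the 24 October 1997 act date does not start the clock under the stated rule.
Adding the 1 year base period to 23 July 1999 gives a deadline of 23 July 2000, before any tolling.
Because the plaintiff's legal incapacity ran from 22 June 2000 to 27 May 2001, the deadline is extended by 339 days to 27 June 2001.
The defendant's active military service from 21 September 2001 to 5 November 2001 began after the period had already run on 27 June 2001, so it has no tolling effect.
The other events in the timeline have no effect on the limitation period under the stated rules.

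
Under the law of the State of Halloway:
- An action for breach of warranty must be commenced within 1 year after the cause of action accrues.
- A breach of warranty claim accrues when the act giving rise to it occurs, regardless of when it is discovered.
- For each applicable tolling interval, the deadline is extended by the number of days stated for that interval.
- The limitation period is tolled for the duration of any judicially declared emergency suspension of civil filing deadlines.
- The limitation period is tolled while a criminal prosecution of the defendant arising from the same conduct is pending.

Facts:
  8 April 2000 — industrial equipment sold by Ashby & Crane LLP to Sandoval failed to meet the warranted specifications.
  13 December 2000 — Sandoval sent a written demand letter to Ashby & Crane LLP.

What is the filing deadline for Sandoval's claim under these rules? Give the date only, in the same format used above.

8 April 2001

The limitation period began to run on 8 April 2000.
1 year from 8 April 2000 is 8 April 2001.
None of the other events listed affects the running of the period under the stated rules.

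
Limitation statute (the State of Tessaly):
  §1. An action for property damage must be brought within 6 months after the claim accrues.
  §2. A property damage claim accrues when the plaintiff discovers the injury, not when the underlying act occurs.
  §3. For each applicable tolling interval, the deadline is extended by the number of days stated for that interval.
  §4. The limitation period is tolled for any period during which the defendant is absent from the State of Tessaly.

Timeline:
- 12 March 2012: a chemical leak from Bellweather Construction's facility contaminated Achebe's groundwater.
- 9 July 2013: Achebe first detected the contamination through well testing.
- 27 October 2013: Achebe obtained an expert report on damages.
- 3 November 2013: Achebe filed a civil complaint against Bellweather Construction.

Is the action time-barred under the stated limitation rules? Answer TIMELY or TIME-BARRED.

Accrual is tied to discovery, so the period began on 9 July 2013 rather than on 12 March 2012 when the act occurred.
Adding the 6 months base period to 9 July 2013 gives a deadline of 9 January 2014, before any tolling.
The other events in the timeline have no effect on the limitation period under the stated rules.
The 3 November 2013 filing precedes the 9 January 2014 deadline; the claim is timely.

TIMELY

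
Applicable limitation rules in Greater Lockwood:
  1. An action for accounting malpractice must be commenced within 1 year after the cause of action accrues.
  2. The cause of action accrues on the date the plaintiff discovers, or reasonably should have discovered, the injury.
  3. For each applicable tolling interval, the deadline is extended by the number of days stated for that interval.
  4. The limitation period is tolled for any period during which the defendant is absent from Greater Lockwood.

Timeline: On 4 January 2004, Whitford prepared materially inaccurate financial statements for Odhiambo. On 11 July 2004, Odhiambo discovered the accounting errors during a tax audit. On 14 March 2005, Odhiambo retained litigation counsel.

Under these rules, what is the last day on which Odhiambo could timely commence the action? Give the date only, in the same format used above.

Accrual is tied to discovery, so the period began on 11 July 2004 rather than on 4 January 2004 when the act occurred.
1 year from 11 July 2004 is 11 July 2005.
The other events in the timeline have no effect on the limitation period under the stated rules.

11 July 2005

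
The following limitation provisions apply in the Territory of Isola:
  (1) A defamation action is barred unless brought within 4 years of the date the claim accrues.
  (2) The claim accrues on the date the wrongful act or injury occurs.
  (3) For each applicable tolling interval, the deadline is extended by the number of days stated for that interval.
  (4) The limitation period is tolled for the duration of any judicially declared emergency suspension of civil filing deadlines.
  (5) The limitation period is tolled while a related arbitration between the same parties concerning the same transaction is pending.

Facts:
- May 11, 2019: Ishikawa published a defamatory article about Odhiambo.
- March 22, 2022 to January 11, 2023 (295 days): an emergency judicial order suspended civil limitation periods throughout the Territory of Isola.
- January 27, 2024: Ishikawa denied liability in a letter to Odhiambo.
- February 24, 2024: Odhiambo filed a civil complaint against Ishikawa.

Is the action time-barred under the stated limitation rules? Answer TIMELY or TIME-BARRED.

TIMELY

The claim accrued on May 11, 2019, the date of the act.
Adding the 4 years base period to May 11, 2019 gives a deadline of May 11, 2023, before any tolling.
The period was tolled for 295 days by the emergency suspension of filing deadlines (March 22, 2022 to January 11, 2023), pushing the deadline to March 1, 2024.
Nothing else in the chronology tolls or restarts the period.
Odhiambo filed on February 24, 2024, before the March 1, 2024 deadline, so the action is timely.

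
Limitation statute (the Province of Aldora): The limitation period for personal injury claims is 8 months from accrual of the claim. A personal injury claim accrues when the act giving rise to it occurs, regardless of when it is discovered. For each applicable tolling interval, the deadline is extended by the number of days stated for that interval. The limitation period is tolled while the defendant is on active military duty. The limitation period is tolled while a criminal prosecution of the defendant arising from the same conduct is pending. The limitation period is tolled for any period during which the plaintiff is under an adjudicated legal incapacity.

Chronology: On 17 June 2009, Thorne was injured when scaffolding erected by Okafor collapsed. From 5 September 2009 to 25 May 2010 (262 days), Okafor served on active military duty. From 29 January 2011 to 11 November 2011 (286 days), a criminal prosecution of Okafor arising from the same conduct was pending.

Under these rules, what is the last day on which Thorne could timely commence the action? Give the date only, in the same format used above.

The limitation period began to run on 17 June 2009.
The untolled deadline — 8 months after 17 June 2009 — is 17 February 2010.
The period was tolled for 262 days by the defendant's active military service (5 September 2009 to 25 May 2010), pushing the deadline to 6 November 2010.
The pending criminal prosecution starting 29 January 2011 came too late — the period had run on 6 November 2010 — and so does not extend the deadline.

6 November 2010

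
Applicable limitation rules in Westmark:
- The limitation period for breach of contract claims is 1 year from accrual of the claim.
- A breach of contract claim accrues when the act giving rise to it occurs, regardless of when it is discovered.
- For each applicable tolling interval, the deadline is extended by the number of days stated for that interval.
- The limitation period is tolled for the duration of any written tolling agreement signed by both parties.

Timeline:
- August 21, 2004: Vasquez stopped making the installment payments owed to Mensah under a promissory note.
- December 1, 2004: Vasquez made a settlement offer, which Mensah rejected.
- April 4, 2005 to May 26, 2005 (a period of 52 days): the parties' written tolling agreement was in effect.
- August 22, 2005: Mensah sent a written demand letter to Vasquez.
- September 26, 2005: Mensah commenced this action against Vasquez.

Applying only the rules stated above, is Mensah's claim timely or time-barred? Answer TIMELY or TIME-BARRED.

TIMELY

The limitation period began to run on August 21, 2004.
1 year from August 21, 2004 is August 21, 2005.
The written tolling agreement from April 4, 2005 to May 26, 2005 tolled the period for 52 days, extending the deadline to October 12, 2005.
The other events in the timeline have no effect on the limitation period under the stated rules.
Filing on September 26, 2005 beat the October 12, 2005 deadline — the action is timely.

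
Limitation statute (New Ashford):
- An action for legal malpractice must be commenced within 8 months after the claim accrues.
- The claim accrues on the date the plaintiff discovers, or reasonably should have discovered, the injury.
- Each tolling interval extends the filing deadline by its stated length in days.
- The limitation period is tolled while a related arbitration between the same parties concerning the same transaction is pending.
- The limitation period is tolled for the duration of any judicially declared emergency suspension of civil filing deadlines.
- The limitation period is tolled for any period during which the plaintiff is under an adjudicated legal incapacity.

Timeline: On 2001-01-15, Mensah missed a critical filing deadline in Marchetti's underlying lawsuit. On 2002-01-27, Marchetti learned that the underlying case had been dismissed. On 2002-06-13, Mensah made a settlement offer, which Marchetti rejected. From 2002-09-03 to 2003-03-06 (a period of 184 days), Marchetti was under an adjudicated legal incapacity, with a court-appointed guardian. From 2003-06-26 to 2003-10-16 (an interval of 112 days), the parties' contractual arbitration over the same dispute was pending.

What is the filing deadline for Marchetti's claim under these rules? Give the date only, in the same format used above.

The claim did not accrue until Marchetti discovered the injury on 2002-01-27; the 2001-01-15 act date does not start the clock under the stated rule.
The untolled deadline — 8 months after 2002-01-27 — is 2002-09-27.
Because the plaintiff's legal incapacity ran from 2002-09-03 to 2003-03-06, the deadline is extended by 184 days to 2003-03-30.
The pending related arbitration from 2003-06-26 to 2003-10-16 began after the period had already run on 2003-03-30, so it has no tolling effect.
None of the other events listed affects the running of the period under the stated rules.

2003-03-30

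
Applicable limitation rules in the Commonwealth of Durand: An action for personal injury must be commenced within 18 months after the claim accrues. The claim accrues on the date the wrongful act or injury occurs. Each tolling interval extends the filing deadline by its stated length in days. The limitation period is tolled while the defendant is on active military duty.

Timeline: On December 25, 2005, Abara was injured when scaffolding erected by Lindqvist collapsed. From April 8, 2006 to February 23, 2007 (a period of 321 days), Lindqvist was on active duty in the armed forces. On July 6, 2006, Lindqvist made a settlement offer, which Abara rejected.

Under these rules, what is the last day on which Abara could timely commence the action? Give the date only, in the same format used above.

May 11, 2008

The claim accrued on December 25, 2005, the date of the act.
18 months from December 25, 2005 is June 25, 2007.
The period was tolled for 321 days by the defendant's active military service (April 8, 2006 to February 23, 2007), pushing the deadline to May 11, 2008.
None of the other events listed affects the running of the period under the stated rules.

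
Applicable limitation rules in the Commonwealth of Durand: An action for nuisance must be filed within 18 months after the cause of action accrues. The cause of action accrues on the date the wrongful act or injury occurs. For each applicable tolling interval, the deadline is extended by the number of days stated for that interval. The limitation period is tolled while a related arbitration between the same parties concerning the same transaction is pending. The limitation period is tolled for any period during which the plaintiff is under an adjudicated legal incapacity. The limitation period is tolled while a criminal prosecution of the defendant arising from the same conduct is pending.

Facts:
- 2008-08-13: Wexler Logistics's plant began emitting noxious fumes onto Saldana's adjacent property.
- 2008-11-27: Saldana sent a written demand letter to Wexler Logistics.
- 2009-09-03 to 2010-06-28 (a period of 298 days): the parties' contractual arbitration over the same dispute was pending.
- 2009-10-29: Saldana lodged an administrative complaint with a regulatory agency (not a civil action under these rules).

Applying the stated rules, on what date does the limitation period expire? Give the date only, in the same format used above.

The cause of action accrued on 2008-08-13, the date of the act.
18 months from 2008-08-13 is 2010-02-13.
The pending related arbitration from 2009-09-03 to 2010-06-28 tolled the period for 298 days, extending the deadline to 2010-12-08.
The other events in the timeline have no effect on the limitation period under the stated rules.

2010-12-08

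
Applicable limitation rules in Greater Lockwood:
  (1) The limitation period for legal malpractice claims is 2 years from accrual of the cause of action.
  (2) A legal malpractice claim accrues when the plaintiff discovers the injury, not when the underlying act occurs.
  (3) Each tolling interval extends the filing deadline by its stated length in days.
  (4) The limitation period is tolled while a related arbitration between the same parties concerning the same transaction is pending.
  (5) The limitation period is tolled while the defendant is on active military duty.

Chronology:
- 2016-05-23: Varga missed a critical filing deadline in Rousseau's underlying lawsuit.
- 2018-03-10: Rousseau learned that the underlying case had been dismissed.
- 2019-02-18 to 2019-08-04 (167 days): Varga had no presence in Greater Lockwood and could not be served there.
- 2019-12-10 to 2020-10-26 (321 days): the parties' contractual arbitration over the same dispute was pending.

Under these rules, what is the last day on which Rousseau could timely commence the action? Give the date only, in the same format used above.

2021-01-25

The claim did not accrue until Rousseau discovered the injury on 2018-03-10; the 2016-05-23 act date does not start the clock under the stated rule.
The untolled deadline — 2 years after 2018-03-10 — is 2020-03-10.
The period was tolled for 321 days by the pending related arbitration (2019-12-10 to 2020-10-26), pushing the deadline to 2021-01-25.
Although the defendant's absence ran from 2019-02-18 to 2019-08-04, the stated rules do not make that a tolling event, so it is disregarded.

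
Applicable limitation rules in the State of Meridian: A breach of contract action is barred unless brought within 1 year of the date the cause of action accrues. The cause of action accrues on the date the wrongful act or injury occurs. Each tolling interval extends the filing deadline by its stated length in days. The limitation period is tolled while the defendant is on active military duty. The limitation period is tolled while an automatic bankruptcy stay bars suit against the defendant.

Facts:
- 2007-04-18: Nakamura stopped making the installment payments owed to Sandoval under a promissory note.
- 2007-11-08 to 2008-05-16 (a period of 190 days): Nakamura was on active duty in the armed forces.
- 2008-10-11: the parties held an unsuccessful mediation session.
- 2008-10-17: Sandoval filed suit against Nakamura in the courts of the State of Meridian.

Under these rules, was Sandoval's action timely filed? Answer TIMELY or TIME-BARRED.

The claim accrued on 2007-04-18, when the wrongful act occurred.
Adding the 1 year base period to 2007-04-18 gives a deadline of 2008-04-18, before any tolling.
Because the defendant's active military service ran from 2007-11-08 to 2008-05-16, the deadline is extended by 190 days to 2008-10-25.
The other events in the timeline have no effect on the limitation period under the stated rules.
Filing on 2008-10-17 beat the 2008-10-25 deadline — the action is timely.

TIMELY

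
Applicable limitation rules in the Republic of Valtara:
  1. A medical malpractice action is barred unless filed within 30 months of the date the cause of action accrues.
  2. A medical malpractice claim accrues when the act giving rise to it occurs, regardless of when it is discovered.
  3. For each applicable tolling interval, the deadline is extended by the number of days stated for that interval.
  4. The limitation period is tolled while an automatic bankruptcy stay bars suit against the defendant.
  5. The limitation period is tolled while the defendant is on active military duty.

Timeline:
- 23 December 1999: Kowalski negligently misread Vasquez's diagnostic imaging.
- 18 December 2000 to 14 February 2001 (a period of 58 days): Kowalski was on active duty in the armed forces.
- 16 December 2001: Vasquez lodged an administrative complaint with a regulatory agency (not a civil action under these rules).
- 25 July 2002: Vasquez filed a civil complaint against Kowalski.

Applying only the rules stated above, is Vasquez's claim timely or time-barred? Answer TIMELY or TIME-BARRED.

The limitation period began to run on 23 December 1999.
The untolled deadline — 30 months after 23 December 1999 — is 23 June 2002.
The defendant's active military service from 18 December 2000 to 14 February 2001 tolled the period for 58 days, extending the deadline to 20 August 2002.
None of the other events listed affects the running of the period under the stated rules.
Vasquez filed on 25 July 2002, before the 20 August 2002 deadline, so the action is timely.

TIMELY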